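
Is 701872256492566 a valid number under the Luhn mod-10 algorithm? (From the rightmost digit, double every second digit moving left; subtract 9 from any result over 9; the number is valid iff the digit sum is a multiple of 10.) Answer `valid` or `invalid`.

From the right, keep odd positions and double even positions (subtract 9 from any doubled value over 9):
  doubled (positions 2,4,...): 3 4 8 1 4 7 0 → sum 27
  kept (positions 1,3,...): 6 5 9 6 2 7 1 7 → sum 43
Total = 70.
70 mod 10 = 0, so the number is valid.

valid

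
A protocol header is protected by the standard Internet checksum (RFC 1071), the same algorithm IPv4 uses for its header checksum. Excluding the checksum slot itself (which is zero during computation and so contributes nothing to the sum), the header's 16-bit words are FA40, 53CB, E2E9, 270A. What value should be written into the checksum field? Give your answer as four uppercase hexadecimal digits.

A7FF

One's-complement addition (fold any carry out of bit 15 back into bit 0):
  0xFA40 + 0x53CB = 0x14E0B → wrap carry → 0x4E0C
  0x4E0C + 0xE2E9 = 0x130F5 → wrap carry → 0x30F6
  0x30F6 + 0x270A = 0x05800
One's-complement sum = 0x5800.
Checksum = ~0x5800 & 0xFFFF = 0xA7FF.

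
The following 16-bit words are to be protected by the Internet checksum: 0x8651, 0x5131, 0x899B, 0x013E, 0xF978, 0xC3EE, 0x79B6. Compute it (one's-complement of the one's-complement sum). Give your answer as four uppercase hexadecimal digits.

One's-complement addition (fold any carry out of bit 15 back into bit 0):
  0x8651 + 0x5131 = 0x0D782
  0xD782 + 0x899B = 0x1611D → wrap carry → 0x611E
  0x611E + 0x013E = 0x0625C
  0x625C + 0xF978 = 0x15BD4 → wrap carry → 0x5BD5
  0x5BD5 + 0xC3EE = 0x11FC3 → wrap carry → 0x1FC4
  0x1FC4 + 0x79B6 = 0x0997A
One's-complement sum = 0x997A.
Checksum = ~0x997A & 0xFFFF = 0x6685.

6685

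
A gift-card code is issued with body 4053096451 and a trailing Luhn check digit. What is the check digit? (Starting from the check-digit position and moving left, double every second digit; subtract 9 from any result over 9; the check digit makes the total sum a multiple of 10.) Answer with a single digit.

Partial digits right→left: 1 5 4 6 9 0 3 5 0 4
Double every second digit counting from the check-digit position (so the 1st, 3rd, 5th, ... of the partial from the right).
  doubled (with −9 where >9): 2 8 9 6 0 → sum 25
  kept as-is: 5 6 0 5 4 → sum 20
Total = 25 + 20 = 45.
Check digit = (10 − (45 mod 10)) mod 10 = 5.

5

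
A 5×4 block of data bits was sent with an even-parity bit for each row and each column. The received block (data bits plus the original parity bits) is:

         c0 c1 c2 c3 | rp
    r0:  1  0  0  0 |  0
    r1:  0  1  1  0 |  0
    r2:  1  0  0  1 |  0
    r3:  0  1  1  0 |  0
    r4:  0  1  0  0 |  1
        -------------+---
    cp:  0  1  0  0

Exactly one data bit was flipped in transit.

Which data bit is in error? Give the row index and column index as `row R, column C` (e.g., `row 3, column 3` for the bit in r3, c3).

Recompute each row's even parity and compare to rp:
  r0: data parity 1, sent rp 0 → mismatch
  r1: data parity 0, sent rp 0 → ok
  r2: data parity 0, sent rp 0 → ok
  r3: data parity 0, sent rp 0 → ok
  r4: data parity 1, sent rp 1 → ok
Recompute each column's even parity and compare to cp:
  c0: data parity 0, sent cp 0 → ok
  c1: data parity 1, sent cp 1 → ok
  c2: data parity 0, sent cp 0 → ok
  c3: data parity 1, sent cp 0 → mismatch
Exactly one row (r0) and one column (c3) fail → the flipped bit is at their intersection.

row 0, column 3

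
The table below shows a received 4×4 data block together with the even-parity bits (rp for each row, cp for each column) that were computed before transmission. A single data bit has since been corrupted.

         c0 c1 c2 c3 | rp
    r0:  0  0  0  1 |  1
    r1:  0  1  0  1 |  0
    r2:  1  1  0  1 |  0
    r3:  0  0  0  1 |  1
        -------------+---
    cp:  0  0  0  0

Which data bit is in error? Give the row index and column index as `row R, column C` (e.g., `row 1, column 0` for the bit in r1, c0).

Recompute each row's even parity and compare to rp:
  r0: data parity 1, sent rp 1 → ok
  r1: data parity 0, sent rp 0 → ok
  r2: data parity 1, sent rp 0 → mismatch
  r3: data parity 1, sent rp 1 → ok
Recompute each column's even parity and compare to cp:
  c0: data parity 1, sent cp 0 → mismatch
  c1: data parity 0, sent cp 0 → ok
  c2: data parity 0, sent cp 0 → ok
  c3: data parity 0, sent cp 0 → ok
Exactly one row (r2) and one column (c0) fail → the flipped bit is at their intersection.

row 2, column 0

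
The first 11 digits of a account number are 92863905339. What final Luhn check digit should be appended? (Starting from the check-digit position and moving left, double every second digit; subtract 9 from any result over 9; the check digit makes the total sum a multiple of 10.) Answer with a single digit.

8

Partial digits right→left: 9 3 3 5 0 9 3 6 8 2 9
Double every second digit counting from the check-digit position (so the 1st, 3rd, 5th, ... of the partial from the right).
  doubled (with −9 where >9): 9 6 0 6 7 9 → sum 37
  kept as-is: 3 5 9 6 2 → sum 25
Total = 37 + 25 = 62.
Check digit = (10 − (62 mod 10)) mod 10 = 8.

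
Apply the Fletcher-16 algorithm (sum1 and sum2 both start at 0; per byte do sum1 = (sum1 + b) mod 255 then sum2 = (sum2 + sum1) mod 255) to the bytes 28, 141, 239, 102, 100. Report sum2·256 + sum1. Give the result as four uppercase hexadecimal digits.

Running sums (mod 255):
  after byte 0 (28): sum1=28, sum2=28
  after byte 1 (141): sum1=169, sum2=197
  after byte 2 (239): sum1=153, sum2=95
  after byte 3 (102): sum1=0, sum2=95
  after byte 4 (100): sum1=100, sum2=195
Checksum = sum2·256 + sum1 = 195·256 + 100 = 50020 = 0xC364.

C364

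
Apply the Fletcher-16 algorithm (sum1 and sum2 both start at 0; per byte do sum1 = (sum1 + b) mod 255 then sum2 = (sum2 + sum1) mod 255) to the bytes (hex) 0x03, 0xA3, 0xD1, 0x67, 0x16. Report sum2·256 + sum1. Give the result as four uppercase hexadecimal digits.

Running sums (mod 255):
  after byte 0 (0x03): sum1=3, sum2=3
  after byte 1 (0xA3): sum1=166, sum2=169
  after byte 2 (0xD1): sum1=120, sum2=34
  after byte 3 (0x67): sum1=223, sum2=2
  after byte 4 (0x16): sum1=245, sum2=247
Checksum = sum2·256 + sum1 = 247·256 + 245 = 63477 = 0xF7F5.

F7F5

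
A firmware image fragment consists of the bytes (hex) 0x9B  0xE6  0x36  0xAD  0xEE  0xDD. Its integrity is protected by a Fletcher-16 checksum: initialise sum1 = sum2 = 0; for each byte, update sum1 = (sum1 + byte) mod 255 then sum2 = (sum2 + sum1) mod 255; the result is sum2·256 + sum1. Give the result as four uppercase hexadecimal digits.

Running sums (mod 255):
  after byte 0 (0x9B): sum1=155, sum2=155
  after byte 1 (0xE6): sum1=130, sum2=30
  after byte 2 (0x36): sum1=184, sum2=214
  after byte 3 (0xAD): sum1=102, sum2=61
  after byte 4 (0xEE): sum1=85, sum2=146
  after byte 5 (0xDD): sum1=51, sum2=197
Checksum = sum2·256 + sum1 = 197·256 + 51 = 50483 = 0xC533.

C533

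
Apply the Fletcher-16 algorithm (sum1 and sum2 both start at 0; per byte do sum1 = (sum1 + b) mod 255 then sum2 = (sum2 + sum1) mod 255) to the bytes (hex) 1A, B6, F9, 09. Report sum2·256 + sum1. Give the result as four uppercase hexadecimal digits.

Running sums (mod 255):
  after byte 0 (1A): sum1=26, sum2=26
  after byte 1 (B6): sum1=208, sum2=234
  after byte 2 (F9): sum1=202, sum2=181
  after byte 3 (09): sum1=211, sum2=137
Checksum = sum2·256 + sum1 = 137·256 + 211 = 35283 = 0x89D3.

89D3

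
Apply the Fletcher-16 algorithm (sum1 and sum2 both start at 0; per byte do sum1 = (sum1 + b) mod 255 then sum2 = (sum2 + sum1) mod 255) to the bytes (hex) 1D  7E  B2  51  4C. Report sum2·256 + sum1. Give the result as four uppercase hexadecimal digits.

92EB

Running sums (mod 255):
  after byte 0 (1D): sum1=29, sum2=29
  after byte 1 (7E): sum1=155, sum2=184
  after byte 2 (B2): sum1=78, sum2=7
  after byte 3 (51): sum1=159, sum2=166
  after byte 4 (4C): sum1=235, sum2=146
Checksum = sum2·256 + sum1 = 146·256 + 235 = 37611 = 0x92EB.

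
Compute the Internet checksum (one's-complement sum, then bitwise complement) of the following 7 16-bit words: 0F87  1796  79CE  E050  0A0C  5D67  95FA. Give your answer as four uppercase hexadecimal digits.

8155

One's-complement addition (fold any carry out of bit 15 back into bit 0):
  0x0F87 + 0x1796 = 0x0271D
  0x271D + 0x79CE = 0x0A0EB
  0xA0EB + 0xE050 = 0x1813B → wrap carry → 0x813C
  0x813C + 0x0A0C = 0x08B48
  0x8B48 + 0x5D67 = 0x0E8AF
  0xE8AF + 0x95FA = 0x17EA9 → wrap carry → 0x7EAA
One's-complement sum = 0x7EAA.
Checksum = ~0x7EAA & 0xFFFF = 0x8155.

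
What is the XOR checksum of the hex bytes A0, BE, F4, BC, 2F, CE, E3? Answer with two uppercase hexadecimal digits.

54

XOR the bytes together:
  start with 0xA0
  0xA0 ⊕ 0xBE = 0x1E
  0x1E ⊕ 0xF4 = 0xEA
  0xEA ⊕ 0xBC = 0x56
  0x56 ⊕ 0x2F = 0x79
  0x79 ⊕ 0xCE = 0xB7
  0xB7 ⊕ 0xE3 = 0x54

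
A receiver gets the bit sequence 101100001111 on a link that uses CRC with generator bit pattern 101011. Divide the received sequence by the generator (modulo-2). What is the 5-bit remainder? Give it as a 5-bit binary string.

Modulo-2 division of 101100001111 by 101011:
  pos 0: 101100 XOR 101011 = 000111
  pos 3: 111001 XOR 101011 = 010010
  pos 4: 100101 XOR 101011 = 001110
  pos 6: 111011 XOR 101011 = 010000
Remainder = 10000 (nonzero — an error is detected).

10000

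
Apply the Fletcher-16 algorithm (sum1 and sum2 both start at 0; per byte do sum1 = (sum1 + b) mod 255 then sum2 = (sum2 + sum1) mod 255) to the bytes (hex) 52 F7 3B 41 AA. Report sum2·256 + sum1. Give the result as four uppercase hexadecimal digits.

Running sums (mod 255):
  after byte 0 (52): sum1=82, sum2=82
  after byte 1 (F7): sum1=74, sum2=156
  after byte 2 (3B): sum1=133, sum2=34
  after byte 3 (41): sum1=198, sum2=232
  after byte 4 (AA): sum1=113, sum2=90
Checksum = sum2·256 + sum1 = 90·256 + 113 = 23153 = 0x5A71.

5A71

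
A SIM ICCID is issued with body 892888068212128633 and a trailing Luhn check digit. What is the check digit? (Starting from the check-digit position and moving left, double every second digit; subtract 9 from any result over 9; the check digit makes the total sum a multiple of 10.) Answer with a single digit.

Partial digits right→left: 3 3 6 8 2 1 2 1 2 8 6 0 8 8 8 2 9 8
Double every second digit counting from the check-digit position (so the 1st, 3rd, 5th, ... of the partial from the right).
  doubled (with −9 where >9): 6 3 4 4 4 3 7 7 9 → sum 47
  kept as-is: 3 8 1 1 8 0 8 2 8 → sum 39
Total = 47 + 39 = 86.
Check digit = (10 − (86 mod 10)) mod 10 = 4.

4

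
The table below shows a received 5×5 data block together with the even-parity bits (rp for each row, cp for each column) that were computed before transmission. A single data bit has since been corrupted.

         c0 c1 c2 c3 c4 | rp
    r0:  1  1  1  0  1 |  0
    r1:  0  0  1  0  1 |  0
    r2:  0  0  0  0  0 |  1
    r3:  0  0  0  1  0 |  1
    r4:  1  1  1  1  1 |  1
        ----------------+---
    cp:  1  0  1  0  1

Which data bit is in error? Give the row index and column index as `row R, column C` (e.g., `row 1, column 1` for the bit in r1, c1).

Recompute each row's even parity and compare to rp:
  r0: data parity 0, sent rp 0 → ok
  r1: data parity 0, sent rp 0 → ok
  r2: data parity 0, sent rp 1 → mismatch
  r3: data parity 1, sent rp 1 → ok
  r4: data parity 1, sent rp 1 → ok
Recompute each column's even parity and compare to cp:
  c0: data parity 0, sent cp 1 → mismatch
  c1: data parity 0, sent cp 0 → ok
  c2: data parity 1, sent cp 1 → ok
  c3: data parity 0, sent cp 0 → ok
  c4: data parity 1, sent cp 1 → ok
Exactly one row (r2) and one column (c0) fail → the flipped bit is at their intersection.

row 2, column 0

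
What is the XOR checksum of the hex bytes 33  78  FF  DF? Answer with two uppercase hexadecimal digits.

6B

XOR the bytes together:
  start with 0x33
  0x33 ⊕ 0x78 = 0x4B
  0x4B ⊕ 0xFF = 0xB4
  0xB4 ⊕ 0xDF = 0x6B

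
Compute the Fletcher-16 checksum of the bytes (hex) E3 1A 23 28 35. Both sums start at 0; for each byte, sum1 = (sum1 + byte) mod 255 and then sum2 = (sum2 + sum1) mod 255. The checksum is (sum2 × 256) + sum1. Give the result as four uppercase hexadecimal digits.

Running sums (mod 255):
  after byte 0 (E3): sum1=227, sum2=227
  after byte 1 (1A): sum1=253, sum2=225
  after byte 2 (23): sum1=33, sum2=3
  after byte 3 (28): sum1=73, sum2=76
  after byte 4 (35): sum1=126, sum2=202
Checksum = sum2·256 + sum1 = 202·256 + 126 = 51838 = 0xCA7E.

CA7E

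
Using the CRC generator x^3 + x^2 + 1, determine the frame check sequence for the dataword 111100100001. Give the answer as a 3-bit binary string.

100

Append 3 zeros: 111100100001000. Divide by 1101 (XOR where the leading bit is 1):
  pos 0: 1111 XOR 1101 = 0010
  pos 2: 1000 XOR 1101 = 0101
  pos 3: 1011 XOR 1101 = 0110
  pos 4: 1100 XOR 1101 = 0001
  pos 7: 1000 XOR 1101 = 0101
  pos 8: 1011 XOR 1101 = 0110
  pos 9: 1100 XOR 1101 = 0001
Remainder (last 3 bits) = 100. This is the CRC / FCS.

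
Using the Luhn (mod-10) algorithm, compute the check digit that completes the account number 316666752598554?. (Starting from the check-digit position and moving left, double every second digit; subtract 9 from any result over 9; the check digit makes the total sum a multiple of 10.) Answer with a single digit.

5

Partial digits right→left: 4 5 5 8 9 5 2 5 7 6 6 6 6 1 3
Double every second digit counting from the check-digit position (so the 1st, 3rd, 5th, ... of the partial from the right).
  doubled (with −9 where >9): 8 1 9 4 5 3 3 6 → sum 39
  kept as-is: 5 8 5 5 6 6 1 → sum 36
Total = 39 + 36 = 75.
Check digit = (10 − (75 mod 10)) mod 10 = 5.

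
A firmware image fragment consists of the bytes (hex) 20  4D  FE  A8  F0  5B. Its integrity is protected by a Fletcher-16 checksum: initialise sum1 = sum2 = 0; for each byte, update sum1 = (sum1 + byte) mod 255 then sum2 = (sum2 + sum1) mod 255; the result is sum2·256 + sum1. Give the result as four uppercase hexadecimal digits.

Running sums (mod 255):
  after byte 0 (20): sum1=32, sum2=32
  after byte 1 (4D): sum1=109, sum2=141
  after byte 2 (FE): sum1=108, sum2=249
  after byte 3 (A8): sum1=21, sum2=15
  after byte 4 (F0): sum1=6, sum2=21
  after byte 5 (5B): sum1=97, sum2=118
Checksum = sum2·256 + sum1 = 118·256 + 97 = 30305 = 0x7661.

7661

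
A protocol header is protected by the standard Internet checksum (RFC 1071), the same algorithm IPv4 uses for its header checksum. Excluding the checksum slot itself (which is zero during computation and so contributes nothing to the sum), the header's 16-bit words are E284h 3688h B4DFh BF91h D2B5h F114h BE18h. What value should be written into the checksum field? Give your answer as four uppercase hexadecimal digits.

F09D

One's-complement addition (fold any carry out of bit 15 back into bit 0):
  0xE284 + 0x3688 = 0x1190C → wrap carry → 0x190D
  0x190D + 0xB4DF = 0x0CDEC
  0xCDEC + 0xBF91 = 0x18D7D → wrap carry → 0x8D7E
  0x8D7E + 0xD2B5 = 0x16033 → wrap carry → 0x6034
  0x6034 + 0xF114 = 0x15148 → wrap carry → 0x5149
  0x5149 + 0xBE18 = 0x10F61 → wrap carry → 0x0F62
One's-complement sum = 0x0F62.
Checksum = ~0x0F62 & 0xFFFF = 0xF09D.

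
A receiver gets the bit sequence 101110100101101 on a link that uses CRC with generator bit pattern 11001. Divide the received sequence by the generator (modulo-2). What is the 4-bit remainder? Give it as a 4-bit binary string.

Modulo-2 division of 101110100101101 by 11001:
  pos 0: 10111 XOR 11001 = 01110
  pos 1: 11100 XOR 11001 = 00101
  pos 3: 10110 XOR 11001 = 01111
  pos 4: 11110 XOR 11001 = 00111
  pos 6: 11110 XOR 11001 = 00111
  pos 8: 11111 XOR 11001 = 00110
  pos 10: 11001 XOR 11001 = 00000
Remainder = 0000 (zero — the frame passes the CRC check).

0000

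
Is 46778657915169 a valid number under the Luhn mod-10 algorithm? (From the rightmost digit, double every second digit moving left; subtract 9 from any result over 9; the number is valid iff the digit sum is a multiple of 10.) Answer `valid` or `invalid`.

invalid

From the right, keep odd positions and double even positions (subtract 9 from any doubled value over 9):
  doubled (positions 2,4,...): 3 1 9 1 7 5 8 → sum 34
  kept (positions 1,3,...): 9 1 1 7 6 7 6 → sum 37
Total = 71.
71 mod 10 = 1, so the number is invalid.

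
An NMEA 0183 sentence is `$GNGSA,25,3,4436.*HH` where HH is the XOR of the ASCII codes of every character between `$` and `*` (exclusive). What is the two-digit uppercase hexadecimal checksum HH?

6F

XOR the ASCII codes of the payload characters:
  'G' = 0x47 → acc = 0x47
  'N' = 0x4E → acc = 0x09
  'G' = 0x47 → acc = 0x4E
  'S' = 0x53 → acc = 0x1D
  'A' = 0x41 → acc = 0x5C
  ',' = 0x2C → acc = 0x70
  '2' = 0x32 → acc = 0x42
  '5' = 0x35 → acc = 0x77
  ',' = 0x2C → acc = 0x5B
  '3' = 0x33 → acc = 0x68
  ',' = 0x2C → acc = 0x44
  '4' = 0x34 → acc = 0x70
  '4' = 0x34 → acc = 0x44
  '3' = 0x33 → acc = 0x77
  '6' = 0x36 → acc = 0x41
  '.' = 0x2E → acc = 0x6F
Checksum = 0x6F.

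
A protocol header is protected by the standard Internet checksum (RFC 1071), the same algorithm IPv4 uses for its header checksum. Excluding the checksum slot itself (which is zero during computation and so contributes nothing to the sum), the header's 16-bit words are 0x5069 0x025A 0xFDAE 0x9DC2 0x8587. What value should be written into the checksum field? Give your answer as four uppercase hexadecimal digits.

8C43

One's-complement addition (fold any carry out of bit 15 back into bit 0):
  0x5069 + 0x025A = 0x052C3
  0x52C3 + 0xFDAE = 0x15071 → wrap carry → 0x5072
  0x5072 + 0x9DC2 = 0x0EE34
  0xEE34 + 0x8587 = 0x173BB → wrap carry → 0x73BC
One's-complement sum = 0x73BC.
Checksum = ~0x73BC & 0xFFFF = 0x8C43.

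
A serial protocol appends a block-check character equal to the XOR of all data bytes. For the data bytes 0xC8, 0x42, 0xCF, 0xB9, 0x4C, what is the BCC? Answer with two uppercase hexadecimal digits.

XOR the bytes together:
  start with 0xC8
  0xC8 ⊕ 0x42 = 0x8A
  0x8A ⊕ 0xCF = 0x45
  0x45 ⊕ 0xB9 = 0xFC
  0xFC ⊕ 0x4C = 0xB0

B0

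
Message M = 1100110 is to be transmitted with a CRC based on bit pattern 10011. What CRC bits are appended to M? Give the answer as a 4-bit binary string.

0111

Append 4 zeros: 11001100000. Divide by 10011 (XOR where the leading bit is 1):
  pos 0: 11001 XOR 10011 = 01010
  pos 1: 10101 XOR 10011 = 00110
  pos 3: 11000 XOR 10011 = 01011
  pos 4: 10110 XOR 10011 = 00101
  pos 6: 10100 XOR 10011 = 00111
Remainder (last 4 bits) = 0111. This is the CRC / FCS.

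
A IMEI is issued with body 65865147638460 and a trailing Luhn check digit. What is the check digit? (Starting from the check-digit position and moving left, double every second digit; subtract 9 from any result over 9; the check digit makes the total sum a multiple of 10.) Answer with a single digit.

2

Partial digits right→left: 0 6 4 8 3 6 7 4 1 5 6 8 5 6
Double every second digit counting from the check-digit position (so the 1st, 3rd, 5th, ... of the partial from the right).
  doubled (with −9 where >9): 0 8 6 5 2 3 1 → sum 25
  kept as-is: 6 8 6 4 5 8 6 → sum 43
Total = 25 + 43 = 68.
Check digit = (10 − (68 mod 10)) mod 10 = 2.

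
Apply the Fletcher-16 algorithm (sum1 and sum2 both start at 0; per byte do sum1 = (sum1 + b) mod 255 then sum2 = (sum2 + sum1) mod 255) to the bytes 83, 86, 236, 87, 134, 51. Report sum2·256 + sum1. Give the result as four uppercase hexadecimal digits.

Running sums (mod 255):
  after byte 0 (83): sum1=83, sum2=83
  after byte 1 (86): sum1=169, sum2=252
  after byte 2 (236): sum1=150, sum2=147
  after byte 3 (87): sum1=237, sum2=129
  after byte 4 (134): sum1=116, sum2=245
  after byte 5 (51): sum1=167, sum2=157
Checksum = sum2·256 + sum1 = 157·256 + 167 = 40359 = 0x9DA7.

9DA7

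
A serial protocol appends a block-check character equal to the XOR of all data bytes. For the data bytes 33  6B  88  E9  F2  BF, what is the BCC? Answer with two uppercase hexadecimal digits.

74

XOR the bytes together:
  start with 0x33
  0x33 ⊕ 0x6B = 0x58
  0x58 ⊕ 0x88 = 0xD0
  0xD0 ⊕ 0xE9 = 0x39
  0x39 ⊕ 0xF2 = 0xCB
  0xCB ⊕ 0xBF = 0x74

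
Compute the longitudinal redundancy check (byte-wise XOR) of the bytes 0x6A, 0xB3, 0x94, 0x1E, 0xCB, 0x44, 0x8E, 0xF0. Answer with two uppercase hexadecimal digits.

XOR the bytes together:
  start with 0x6A
  0x6A ⊕ 0xB3 = 0xD9
  0xD9 ⊕ 0x94 = 0x4D
  0x4D ⊕ 0x1E = 0x53
  0x53 ⊕ 0xCB = 0x98
  0x98 ⊕ 0x44 = 0xDC
  0xDC ⊕ 0x8E = 0x52
  0x52 ⊕ 0xF0 = 0xA2

A2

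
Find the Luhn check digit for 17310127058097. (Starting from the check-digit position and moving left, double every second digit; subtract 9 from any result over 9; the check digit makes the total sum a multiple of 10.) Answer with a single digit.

7

Partial digits right→left: 7 9 0 8 5 0 7 2 1 0 1 3 7 1
Double every second digit counting from the check-digit position (so the 1st, 3rd, 5th, ... of the partial from the right).
  doubled (with −9 where >9): 5 0 1 5 2 2 5 → sum 20
  kept as-is: 9 8 0 2 0 3 1 → sum 23
Total = 20 + 23 = 43.
Check digit = (10 − (43 mod 10)) mod 10 = 7.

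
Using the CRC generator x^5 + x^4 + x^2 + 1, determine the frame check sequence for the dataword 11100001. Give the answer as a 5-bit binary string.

00000

Append 5 zeros: 1110000100000. Divide by 110101 (XOR where the leading bit is 1):
  pos 0: 111000 XOR 110101 = 001101
  pos 2: 110101 XOR 110101 = 000000
Remainder (last 5 bits) = 00000. This is the CRC / FCS.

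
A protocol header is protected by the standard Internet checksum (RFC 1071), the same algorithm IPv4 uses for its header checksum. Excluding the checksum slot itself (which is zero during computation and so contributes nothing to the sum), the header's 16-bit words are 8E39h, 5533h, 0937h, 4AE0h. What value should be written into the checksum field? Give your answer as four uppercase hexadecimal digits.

One's-complement addition (fold any carry out of bit 15 back into bit 0):
  0x8E39 + 0x5533 = 0x0E36C
  0xE36C + 0x0937 = 0x0ECA3
  0xECA3 + 0x4AE0 = 0x13783 → wrap carry → 0x3784
One's-complement sum = 0x3784.
Checksum = ~0x3784 & 0xFFFF = 0xC87B.

C87B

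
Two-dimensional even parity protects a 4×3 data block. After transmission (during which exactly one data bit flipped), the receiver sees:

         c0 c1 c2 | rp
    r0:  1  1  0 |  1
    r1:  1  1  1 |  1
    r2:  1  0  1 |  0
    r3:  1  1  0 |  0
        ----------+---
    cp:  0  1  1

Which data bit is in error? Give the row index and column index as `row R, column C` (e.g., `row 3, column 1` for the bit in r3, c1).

row 0, column 2

Recompute each row's even parity and compare to rp:
  r0: data parity 0, sent rp 1 → mismatch
  r1: data parity 1, sent rp 1 → ok
  r2: data parity 0, sent rp 0 → ok
  r3: data parity 0, sent rp 0 → ok
Recompute each column's even parity and compare to cp:
  c0: data parity 0, sent cp 0 → ok
  c1: data parity 1, sent cp 1 → ok
  c2: data parity 0, sent cp 1 → mismatch
Exactly one row (r0) and one column (c2) fail → the flipped bit is at their intersection.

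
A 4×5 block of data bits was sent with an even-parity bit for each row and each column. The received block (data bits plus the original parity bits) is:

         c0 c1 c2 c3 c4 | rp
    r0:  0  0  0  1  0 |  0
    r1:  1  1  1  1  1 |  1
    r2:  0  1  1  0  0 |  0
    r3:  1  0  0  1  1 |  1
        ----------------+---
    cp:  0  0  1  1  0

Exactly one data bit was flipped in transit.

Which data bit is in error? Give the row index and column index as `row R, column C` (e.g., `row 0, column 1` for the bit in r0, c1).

row 0, column 2

Recompute each row's even parity and compare to rp:
  r0: data parity 1, sent rp 0 → mismatch
  r1: data parity 1, sent rp 1 → ok
  r2: data parity 0, sent rp 0 → ok
  r3: data parity 1, sent rp 1 → ok
Recompute each column's even parity and compare to cp:
  c0: data parity 0, sent cp 0 → ok
  c1: data parity 0, sent cp 0 → ok
  c2: data parity 0, sent cp 1 → mismatch
  c3: data parity 1, sent cp 1 → ok
  c4: data parity 0, sent cp 0 → ok
Exactly one row (r0) and one column (c2) fail → the flipped bit is at their intersection.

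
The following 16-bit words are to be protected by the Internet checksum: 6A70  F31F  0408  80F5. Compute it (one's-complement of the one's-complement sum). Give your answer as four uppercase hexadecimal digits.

One's-complement addition (fold any carry out of bit 15 back into bit 0):
  0x6A70 + 0xF31F = 0x15D8F → wrap carry → 0x5D90
  0x5D90 + 0x0408 = 0x06198
  0x6198 + 0x80F5 = 0x0E28D
One's-complement sum = 0xE28D.
Checksum = ~0xE28D & 0xFFFF = 0x1D72.

1D72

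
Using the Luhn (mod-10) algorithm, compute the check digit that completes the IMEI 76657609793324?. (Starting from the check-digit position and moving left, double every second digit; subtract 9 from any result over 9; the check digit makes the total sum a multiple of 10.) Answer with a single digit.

9

Partial digits right→left: 4 2 3 3 9 7 9 0 6 7 5 6 6 7
Double every second digit counting from the check-digit position (so the 1st, 3rd, 5th, ... of the partial from the right).
  doubled (with −9 where >9): 8 6 9 9 3 1 3 → sum 39
  kept as-is: 2 3 7 0 7 6 7 → sum 32
Total = 39 + 32 = 71.
Check digit = (10 − (71 mod 10)) mod 10 = 9.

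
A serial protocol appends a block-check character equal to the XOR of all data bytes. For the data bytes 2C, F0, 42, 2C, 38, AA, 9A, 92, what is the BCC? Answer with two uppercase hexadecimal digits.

28

XOR the bytes together:
  start with 0x2C
  0x2C ⊕ 0xF0 = 0xDC
  0xDC ⊕ 0x42 = 0x9E
  0x9E ⊕ 0x2C = 0xB2
  0xB2 ⊕ 0x38 = 0x8A
  0x8A ⊕ 0xAA = 0x20
  0x20 ⊕ 0x9A = 0xBA
  0xBA ⊕ 0x92 = 0x28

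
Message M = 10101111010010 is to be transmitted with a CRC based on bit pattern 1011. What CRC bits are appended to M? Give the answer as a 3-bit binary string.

Append 3 zeros: 10101111010010000. Divide by 1011 (XOR where the leading bit is 1):
  pos 0: 1010 XOR 1011 = 0001
  pos 3: 1111 XOR 1011 = 0100
  pos 4: 1001 XOR 1011 = 0010
  pos 6: 1001 XOR 1011 = 0010
  pos 8: 1000 XOR 1011 = 0011
  pos 10: 1110 XOR 1011 = 0101
  pos 11: 1010 XOR 1011 = 0001
Remainder (last 3 bits) = 100. This is the CRC / FCS.

100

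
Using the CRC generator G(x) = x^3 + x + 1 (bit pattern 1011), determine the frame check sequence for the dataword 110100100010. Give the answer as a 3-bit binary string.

110

Append 3 zeros: 110100100010000. Divide by 1011 (XOR where the leading bit is 1):
  pos 0: 1101 XOR 1011 = 0110
  pos 1: 1100 XOR 1011 = 0111
  pos 2: 1110 XOR 1011 = 0101
  pos 3: 1011 XOR 1011 = 0000
  pos 10: 1000 XOR 1011 = 0011
Remainder (last 3 bits) = 110. This is the CRC / FCS.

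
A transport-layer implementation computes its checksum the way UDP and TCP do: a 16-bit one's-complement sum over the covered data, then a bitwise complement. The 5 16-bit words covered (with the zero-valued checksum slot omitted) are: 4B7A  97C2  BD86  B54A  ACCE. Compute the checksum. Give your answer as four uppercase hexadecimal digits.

One's-complement addition (fold any carry out of bit 15 back into bit 0):
  0x4B7A + 0x97C2 = 0x0E33C
  0xE33C + 0xBD86 = 0x1A0C2 → wrap carry → 0xA0C3
  0xA0C3 + 0xB54A = 0x1560D → wrap carry → 0x560E
  0x560E + 0xACCE = 0x102DC → wrap carry → 0x02DD
One's-complement sum = 0x02DD.
Checksum = ~0x02DD & 0xFFFF = 0xFD22.

FD22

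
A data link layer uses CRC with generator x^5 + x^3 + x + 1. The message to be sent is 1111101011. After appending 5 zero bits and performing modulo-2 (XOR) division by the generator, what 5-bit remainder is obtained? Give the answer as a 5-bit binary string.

Append 5 zeros: 111110101100000. Divide by 101011 (XOR where the leading bit is 1):
  pos 0: 111110 XOR 101011 = 010101
  pos 1: 101011 XOR 101011 = 000000
  pos 8: 110000 XOR 101011 = 011011
  pos 9: 110110 XOR 101011 = 011101
Remainder (last 5 bits) = 11101. This is the CRC / FCS.

11101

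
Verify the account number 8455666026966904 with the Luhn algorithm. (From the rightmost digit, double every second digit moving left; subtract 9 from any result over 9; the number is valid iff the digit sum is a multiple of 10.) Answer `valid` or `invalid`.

From the right, keep odd positions and double even positions (subtract 9 from any doubled value over 9):
  doubled (positions 2,4,...): 0 3 9 4 3 3 1 7 → sum 30
  kept (positions 1,3,...): 4 9 6 6 0 6 5 4 → sum 40
Total = 70.
70 mod 10 = 0, so the number is valid.

valid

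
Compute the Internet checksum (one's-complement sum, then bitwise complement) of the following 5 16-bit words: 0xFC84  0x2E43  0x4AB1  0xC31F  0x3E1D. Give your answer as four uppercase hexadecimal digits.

One's-complement addition (fold any carry out of bit 15 back into bit 0):
  0xFC84 + 0x2E43 = 0x12AC7 → wrap carry → 0x2AC8
  0x2AC8 + 0x4AB1 = 0x07579
  0x7579 + 0xC31F = 0x13898 → wrap carry → 0x3899
  0x3899 + 0x3E1D = 0x076B6
One's-complement sum = 0x76B6.
Checksum = ~0x76B6 & 0xFFFF = 0x8949.

8949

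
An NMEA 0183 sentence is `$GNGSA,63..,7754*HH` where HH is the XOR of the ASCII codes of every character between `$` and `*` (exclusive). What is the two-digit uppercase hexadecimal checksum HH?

58

XOR the ASCII codes of the payload characters:
  'G' = 0x47 → acc = 0x47
  'N' = 0x4E → acc = 0x09
  'G' = 0x47 → acc = 0x4E
  'S' = 0x53 → acc = 0x1D
  'A' = 0x41 → acc = 0x5C
  ',' = 0x2C → acc = 0x70
  '6' = 0x36 → acc = 0x46
  '3' = 0x33 → acc = 0x75
  '.' = 0x2E → acc = 0x5B
  '.' = 0x2E → acc = 0x75
  ',' = 0x2C → acc = 0x59
  '7' = 0x37 → acc = 0x6E
  '7' = 0x37 → acc = 0x59
  '5' = 0x35 → acc = 0x6C
  '4' = 0x34 → acc = 0x58
Checksum = 0x58.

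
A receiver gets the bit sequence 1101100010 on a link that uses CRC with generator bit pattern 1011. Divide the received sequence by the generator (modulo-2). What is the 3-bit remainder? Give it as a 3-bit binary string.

Modulo-2 division of 1101100010 by 1011:
  pos 0: 1101 XOR 1011 = 0110
  pos 1: 1101 XOR 1011 = 0110
  pos 2: 1100 XOR 1011 = 0111
  pos 3: 1110 XOR 1011 = 0101
  pos 4: 1010 XOR 1011 = 0001
Remainder = 110 (nonzero — an error is detected).

110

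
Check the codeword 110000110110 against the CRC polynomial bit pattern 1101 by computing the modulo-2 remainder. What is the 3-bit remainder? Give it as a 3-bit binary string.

Modulo-2 division of 110000110110 by 1101:
  pos 0: 1100 XOR 1101 = 0001
  pos 3: 1001 XOR 1101 = 0100
  pos 4: 1001 XOR 1101 = 0100
  pos 5: 1000 XOR 1101 = 0101
  pos 6: 1011 XOR 1101 = 0110
  pos 7: 1101 XOR 1101 = 0000
Remainder = 000 (zero — the frame passes the CRC check).

000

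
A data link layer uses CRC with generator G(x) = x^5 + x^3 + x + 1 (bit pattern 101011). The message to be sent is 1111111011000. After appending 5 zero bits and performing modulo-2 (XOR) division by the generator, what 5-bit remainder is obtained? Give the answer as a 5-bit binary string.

01000

Append 5 zeros: 111111101100000000. Divide by 101011 (XOR where the leading bit is 1):
  pos 0: 111111 XOR 101011 = 010100
  pos 1: 101001 XOR 101011 = 000010
  pos 5: 100110 XOR 101011 = 001101
  pos 7: 110100 XOR 101011 = 011111
  pos 8: 111110 XOR 101011 = 010101
  pos 9: 101010 XOR 101011 = 000001
Remainder (last 5 bits) = 01000. This is the CRC / FCS.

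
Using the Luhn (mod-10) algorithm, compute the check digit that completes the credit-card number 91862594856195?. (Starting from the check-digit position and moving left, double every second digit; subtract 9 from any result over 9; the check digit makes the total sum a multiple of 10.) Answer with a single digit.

Partial digits right→left: 5 9 1 6 5 8 4 9 5 2 6 8 1 9
Double every second digit counting from the check-digit position (so the 1st, 3rd, 5th, ... of the partial from the right).
  doubled (with −9 where >9): 1 2 1 8 1 3 2 → sum 18
  kept as-is: 9 6 8 9 2 8 9 → sum 51
Total = 18 + 51 = 69.
Check digit = (10 − (69 mod 10)) mod 10 = 1.

1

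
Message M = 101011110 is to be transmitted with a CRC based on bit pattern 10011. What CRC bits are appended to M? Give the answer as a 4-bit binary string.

Append 4 zeros: 1010111100000. Divide by 10011 (XOR where the leading bit is 1):
  pos 0: 10101 XOR 10011 = 00110
  pos 2: 11011 XOR 10011 = 01000
  pos 3: 10001 XOR 10011 = 00010
  pos 6: 10000 XOR 10011 = 00011
Remainder (last 4 bits) = 1100. This is the CRC / FCS.

1100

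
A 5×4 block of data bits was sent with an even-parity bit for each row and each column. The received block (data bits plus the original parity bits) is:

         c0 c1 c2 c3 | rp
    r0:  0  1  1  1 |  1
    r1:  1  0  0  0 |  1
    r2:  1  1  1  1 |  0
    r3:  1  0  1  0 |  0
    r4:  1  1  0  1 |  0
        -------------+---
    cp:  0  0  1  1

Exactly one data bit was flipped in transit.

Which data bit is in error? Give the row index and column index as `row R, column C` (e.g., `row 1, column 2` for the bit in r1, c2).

Recompute each row's even parity and compare to rp:
  r0: data parity 1, sent rp 1 → ok
  r1: data parity 1, sent rp 1 → ok
  r2: data parity 0, sent rp 0 → ok
  r3: data parity 0, sent rp 0 → ok
  r4: data parity 1, sent rp 0 → mismatch
Recompute each column's even parity and compare to cp:
  c0: data parity 0, sent cp 0 → ok
  c1: data parity 1, sent cp 0 → mismatch
  c2: data parity 1, sent cp 1 → ok
  c3: data parity 1, sent cp 1 → ok
Exactly one row (r4) and one column (c1) fail → the flipped bit is at their intersection.

row 4, column 1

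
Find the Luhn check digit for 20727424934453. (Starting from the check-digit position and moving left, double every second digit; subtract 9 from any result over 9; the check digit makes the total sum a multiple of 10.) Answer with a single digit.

4

Partial digits right→left: 3 5 4 4 3 9 4 2 4 7 2 7 0 2
Double every second digit counting from the check-digit position (so the 1st, 3rd, 5th, ... of the partial from the right).
  doubled (with −9 where >9): 6 8 6 8 8 4 0 → sum 40
  kept as-is: 5 4 9 2 7 7 2 → sum 36
Total = 40 + 36 = 76.
Check digit = (10 − (76 mod 10)) mod 10 = 4.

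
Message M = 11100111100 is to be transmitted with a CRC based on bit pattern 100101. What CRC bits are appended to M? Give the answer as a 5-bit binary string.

Append 5 zeros: 1110011110000000. Divide by 100101 (XOR where the leading bit is 1):
  pos 0: 111001 XOR 100101 = 011100
  pos 1: 111001 XOR 100101 = 011100
  pos 2: 111001 XOR 100101 = 011100
  pos 3: 111001 XOR 100101 = 011100
  pos 4: 111000 XOR 100101 = 011101
  pos 5: 111010 XOR 100101 = 011111
  pos 6: 111110 XOR 100101 = 011011
  pos 7: 110110 XOR 100101 = 010011
  pos 8: 100110 XOR 100101 = 000011
Remainder (last 5 bits) = 01100. This is the CRC / FCS.

01100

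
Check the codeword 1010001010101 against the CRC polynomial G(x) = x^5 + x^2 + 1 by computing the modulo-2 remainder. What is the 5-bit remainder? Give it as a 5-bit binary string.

00000

Modulo-2 division of 1010001010101 by 100101:
  pos 0: 101000 XOR 100101 = 001101
  pos 2: 110110 XOR 100101 = 010011
  pos 3: 100111 XOR 100101 = 000010
  pos 7: 100101 XOR 100101 = 000000
Remainder = 00000 (zero — the frame passes the CRC check).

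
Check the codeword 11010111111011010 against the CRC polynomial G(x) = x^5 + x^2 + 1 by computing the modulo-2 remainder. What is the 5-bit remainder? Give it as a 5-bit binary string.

Modulo-2 division of 11010111111011010 by 100101:
  pos 0: 110101 XOR 100101 = 010000
  pos 1: 100001 XOR 100101 = 000100
  pos 4: 100111 XOR 100101 = 000010
  pos 8: 101011 XOR 100101 = 001110
  pos 10: 111001 XOR 100101 = 011100
  pos 11: 111000 XOR 100101 = 011101
Remainder = 11101 (nonzero — an error is detected).

11101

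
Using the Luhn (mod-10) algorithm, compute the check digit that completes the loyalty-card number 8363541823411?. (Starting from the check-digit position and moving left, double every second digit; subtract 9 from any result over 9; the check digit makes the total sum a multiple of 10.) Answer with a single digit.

Partial digits right→left: 1 1 4 3 2 8 1 4 5 3 6 3 8
Double every second digit counting from the check-digit position (so the 1st, 3rd, 5th, ... of the partial from the right).
  doubled (with −9 where >9): 2 8 4 2 1 3 7 → sum 27
  kept as-is: 1 3 8 4 3 3 → sum 22
Total = 27 + 22 = 49.
Check digit = (10 − (49 mod 10)) mod 10 = 1.

1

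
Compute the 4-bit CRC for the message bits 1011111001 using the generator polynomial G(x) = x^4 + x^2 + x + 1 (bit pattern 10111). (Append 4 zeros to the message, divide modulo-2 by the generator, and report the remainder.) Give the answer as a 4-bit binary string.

Append 4 zeros: 10111110010000. Divide by 10111 (XOR where the leading bit is 1):
  pos 0: 10111 XOR 10111 = 00000
  pos 5: 11001 XOR 10111 = 01110
  pos 6: 11100 XOR 10111 = 01011
  pos 7: 10110 XOR 10111 = 00001
Remainder (last 4 bits) = 0100. This is the CRC / FCS.

0100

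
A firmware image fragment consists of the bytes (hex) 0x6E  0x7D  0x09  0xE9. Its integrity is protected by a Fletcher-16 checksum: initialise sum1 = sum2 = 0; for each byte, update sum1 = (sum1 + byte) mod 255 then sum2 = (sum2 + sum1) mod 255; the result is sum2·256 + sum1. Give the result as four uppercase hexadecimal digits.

Running sums (mod 255):
  after byte 0 (0x6E): sum1=110, sum2=110
  after byte 1 (0x7D): sum1=235, sum2=90
  after byte 2 (0x09): sum1=244, sum2=79
  after byte 3 (0xE9): sum1=222, sum2=46
Checksum = sum2·256 + sum1 = 46·256 + 222 = 11998 = 0x2EDE.

2EDE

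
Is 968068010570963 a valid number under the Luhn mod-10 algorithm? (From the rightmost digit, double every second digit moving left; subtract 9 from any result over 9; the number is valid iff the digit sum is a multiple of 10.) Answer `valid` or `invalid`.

From the right, keep odd positions and double even positions (subtract 9 from any doubled value over 9):
  doubled (positions 2,4,...): 3 0 1 2 7 0 3 → sum 16
  kept (positions 1,3,...): 3 9 7 0 0 6 8 9 → sum 42
Total = 58.
58 mod 10 = 8, so the number is invalid.

invalid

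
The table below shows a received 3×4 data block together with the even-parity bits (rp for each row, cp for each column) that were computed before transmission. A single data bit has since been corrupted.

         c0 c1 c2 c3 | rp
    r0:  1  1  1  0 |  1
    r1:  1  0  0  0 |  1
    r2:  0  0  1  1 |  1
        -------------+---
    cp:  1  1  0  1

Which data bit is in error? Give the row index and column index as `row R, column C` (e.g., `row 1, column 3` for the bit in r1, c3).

Recompute each row's even parity and compare to rp:
  r0: data parity 1, sent rp 1 → ok
  r1: data parity 1, sent rp 1 → ok
  r2: data parity 0, sent rp 1 → mismatch
Recompute each column's even parity and compare to cp:
  c0: data parity 0, sent cp 1 → mismatch
  c1: data parity 1, sent cp 1 → ok
  c2: data parity 0, sent cp 0 → ok
  c3: data parity 1, sent cp 1 → ok
Exactly one row (r2) and one column (c0) fail → the flipped bit is at their intersection.

row 2, column 0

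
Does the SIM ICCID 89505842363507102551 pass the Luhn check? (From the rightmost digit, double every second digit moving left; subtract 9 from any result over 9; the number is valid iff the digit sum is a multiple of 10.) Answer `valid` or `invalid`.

invalid

From the right, keep odd positions and double even positions (subtract 9 from any doubled value over 9):
  doubled (positions 2,4,...): 1 4 2 0 6 6 8 1 1 7 → sum 36
  kept (positions 1,3,...): 1 5 0 7 5 6 2 8 0 9 → sum 43
Total = 79.
79 mod 10 = 9, so the number is invalid.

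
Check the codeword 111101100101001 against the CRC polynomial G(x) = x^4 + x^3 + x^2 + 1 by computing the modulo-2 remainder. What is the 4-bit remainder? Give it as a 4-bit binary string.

1101

Modulo-2 division of 111101100101001 by 11101:
  pos 0: 11110 XOR 11101 = 00011
  pos 3: 11110 XOR 11101 = 00011
  pos 6: 11010 XOR 11101 = 00111
  pos 8: 11110 XOR 11101 = 00011
Remainder = 1101 (nonzero — an error is detected).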